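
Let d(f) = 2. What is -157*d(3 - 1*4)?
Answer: -314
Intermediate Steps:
-157*d(3 - 1*4) = -157*2 = -314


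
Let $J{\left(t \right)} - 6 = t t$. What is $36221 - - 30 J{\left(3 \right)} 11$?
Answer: $41171$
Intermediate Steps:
$J{\left(t \right)} = 6 + t^{2}$ ($J{\left(t \right)} = 6 + t t = 6 + t^{2}$)
$36221 - - 30 J{\left(3 \right)} 11 = 36221 - - 30 \left(6 + 3^{2}\right) 11 = 36221 - - 30 \left(6 + 9\right) 11 = 36221 - \left(-30\right) 15 \cdot 11 = 36221 - \left(-450\right) 11 = 36221 - -4950 = 36221 + 4950 = 41171$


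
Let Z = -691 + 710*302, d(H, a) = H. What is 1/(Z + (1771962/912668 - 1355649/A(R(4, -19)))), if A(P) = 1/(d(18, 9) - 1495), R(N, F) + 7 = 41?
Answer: 456334/913812168036849 ≈ 4.9937e-10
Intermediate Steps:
R(N, F) = 34 (R(N, F) = -7 + 41 = 34)
Z = 213729 (Z = -691 + 214420 = 213729)
A(P) = -1/1477 (A(P) = 1/(18 - 1495) = 1/(-1477) = -1/1477)
1/(Z + (1771962/912668 - 1355649/A(R(4, -19)))) = 1/(213729 + (1771962/912668 - 1355649/(-1/1477))) = 1/(213729 + (1771962*(1/912668) - 1355649*(-1477))) = 1/(213729 + (885981/456334 + 2002293573)) = 1/(213729 + 913714636227363/456334) = 1/(913812168036849/456334) = 456334/913812168036849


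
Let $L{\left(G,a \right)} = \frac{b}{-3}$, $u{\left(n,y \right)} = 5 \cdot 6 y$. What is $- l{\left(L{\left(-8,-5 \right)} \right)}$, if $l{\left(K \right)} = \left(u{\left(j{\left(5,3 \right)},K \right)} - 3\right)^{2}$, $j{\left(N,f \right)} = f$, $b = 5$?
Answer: $-2809$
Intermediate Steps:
$u{\left(n,y \right)} = 30 y$
$L{\left(G,a \right)} = - \frac{5}{3}$ ($L{\left(G,a \right)} = \frac{5}{-3} = 5 \left(- \frac{1}{3}\right) = - \frac{5}{3}$)
$l{\left(K \right)} = \left(-3 + 30 K\right)^{2}$ ($l{\left(K \right)} = \left(30 K - 3\right)^{2} = \left(-3 + 30 K\right)^{2}$)
$- l{\left(L{\left(-8,-5 \right)} \right)} = - 9 \left(-1 + 10 \left(- \frac{5}{3}\right)\right)^{2} = - 9 \left(-1 - \frac{50}{3}\right)^{2} = - 9 \left(- \frac{53}{3}\right)^{2} = - \frac{9 \cdot 2809}{9} = \left(-1\right) 2809 = -2809$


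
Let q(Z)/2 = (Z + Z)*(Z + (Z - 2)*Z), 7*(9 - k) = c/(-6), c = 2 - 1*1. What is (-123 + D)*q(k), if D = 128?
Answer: 242035085/18522 ≈ 13067.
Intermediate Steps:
c = 1 (c = 2 - 1 = 1)
k = 379/42 (k = 9 - 1/(7*(-6)) = 9 - (-1)/(7*6) = 9 - ⅐*(-⅙) = 9 + 1/42 = 379/42 ≈ 9.0238)
q(Z) = 4*Z*(Z + Z*(-2 + Z)) (q(Z) = 2*((Z + Z)*(Z + (Z - 2)*Z)) = 2*((2*Z)*(Z + (-2 + Z)*Z)) = 2*((2*Z)*(Z + Z*(-2 + Z))) = 2*(2*Z*(Z + Z*(-2 + Z))) = 4*Z*(Z + Z*(-2 + Z)))
(-123 + D)*q(k) = (-123 + 128)*(4*(379/42)²*(-1 + 379/42)) = 5*(4*(143641/1764)*(337/42)) = 5*(48407017/18522) = 242035085/18522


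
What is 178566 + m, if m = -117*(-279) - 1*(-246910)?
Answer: 458119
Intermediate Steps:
m = 279553 (m = 32643 + 246910 = 279553)
178566 + m = 178566 + 279553 = 458119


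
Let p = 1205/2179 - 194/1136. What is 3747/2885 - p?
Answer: 3272729839/3570683720 ≈ 0.91656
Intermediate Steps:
p = 473077/1237672 (p = 1205*(1/2179) - 194*1/1136 = 1205/2179 - 97/568 = 473077/1237672 ≈ 0.38223)
3747/2885 - p = 3747/2885 - 1*473077/1237672 = 3747*(1/2885) - 473077/1237672 = 3747/2885 - 473077/1237672 = 3272729839/3570683720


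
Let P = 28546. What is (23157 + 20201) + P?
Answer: 71904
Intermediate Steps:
(23157 + 20201) + P = (23157 + 20201) + 28546 = 43358 + 28546 = 71904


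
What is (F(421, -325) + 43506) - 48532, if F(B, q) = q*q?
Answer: 100599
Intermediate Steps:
F(B, q) = q²
(F(421, -325) + 43506) - 48532 = ((-325)² + 43506) - 48532 = (105625 + 43506) - 48532 = 149131 - 48532 = 100599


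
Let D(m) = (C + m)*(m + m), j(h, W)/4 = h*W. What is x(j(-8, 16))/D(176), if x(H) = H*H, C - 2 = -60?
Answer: 4096/649 ≈ 6.3112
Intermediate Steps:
C = -58 (C = 2 - 60 = -58)
j(h, W) = 4*W*h (j(h, W) = 4*(h*W) = 4*(W*h) = 4*W*h)
D(m) = 2*m*(-58 + m) (D(m) = (-58 + m)*(m + m) = (-58 + m)*(2*m) = 2*m*(-58 + m))
x(H) = H²
x(j(-8, 16))/D(176) = (4*16*(-8))²/((2*176*(-58 + 176))) = (-512)²/((2*176*118)) = 262144/41536 = 262144*(1/41536) = 4096/649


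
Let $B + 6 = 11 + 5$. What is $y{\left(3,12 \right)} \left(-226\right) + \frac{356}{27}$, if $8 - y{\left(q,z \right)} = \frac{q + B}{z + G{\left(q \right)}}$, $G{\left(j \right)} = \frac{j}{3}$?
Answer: $- \frac{42358}{27} \approx -1568.8$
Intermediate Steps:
$B = 10$ ($B = -6 + \left(11 + 5\right) = -6 + 16 = 10$)
$G{\left(j \right)} = \frac{j}{3}$ ($G{\left(j \right)} = j \frac{1}{3} = \frac{j}{3}$)
$y{\left(q,z \right)} = 8 - \frac{10 + q}{z + \frac{q}{3}}$ ($y{\left(q,z \right)} = 8 - \frac{q + 10}{z + \frac{q}{3}} = 8 - \frac{10 + q}{z + \frac{q}{3}}$)
$y{\left(3,12 \right)} \left(-226\right) + \frac{356}{27} = \frac{-30 + 5 \cdot 3 + 24 \cdot 12}{3 + 3 \cdot 12} \left(-226\right) + \frac{356}{27} = \frac{-30 + 15 + 288}{3 + 36} \left(-226\right) + 356 \cdot \frac{1}{27} = \frac{1}{39} \cdot 273 \left(-226\right) + \frac{356}{27} = 7 \left(-226\right) + \frac{356}{27} = -1582 + \frac{356}{27} = - \frac{42358}{27}$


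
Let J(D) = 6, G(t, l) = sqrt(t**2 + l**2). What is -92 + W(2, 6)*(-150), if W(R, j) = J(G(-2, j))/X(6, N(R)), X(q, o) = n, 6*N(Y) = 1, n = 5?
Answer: -272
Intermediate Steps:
N(Y) = 1/6 (N(Y) = (1/6)*1 = 1/6)
X(q, o) = 5
G(t, l) = sqrt(l**2 + t**2)
W(R, j) = 6/5
-92 + W(2, 6)*(-150) = -92 + (6/5)*(-150) = -92 - 180 = -272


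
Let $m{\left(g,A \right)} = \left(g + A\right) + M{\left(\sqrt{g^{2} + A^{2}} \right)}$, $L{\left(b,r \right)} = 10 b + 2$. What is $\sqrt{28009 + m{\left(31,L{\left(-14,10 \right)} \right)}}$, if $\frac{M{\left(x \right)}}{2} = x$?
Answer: $\sqrt{27902 + 2 \sqrt{20005}} \approx 167.88$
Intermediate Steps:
$L{\left(b,r \right)} = 2 + 10 b$
$M{\left(x \right)} = 2 x$
$m{\left(g,A \right)} = A + g + 2 \sqrt{A^{2} + g^{2}}$ ($m{\left(g,A \right)} = \left(g + A\right) + 2 \sqrt{g^{2} + A^{2}} = \left(A + g\right) + 2 \sqrt{A^{2} + g^{2}} = A + g + 2 \sqrt{A^{2} + g^{2}}$)
$\sqrt{28009 + m{\left(31,L{\left(-14,10 \right)} \right)}} = \sqrt{28009 + \left(\left(2 + 10 \left(-14\right)\right) + 31 + 2 \sqrt{\left(2 + 10 \left(-14\right)\right)^{2} + 31^{2}}\right)} = \sqrt{28009 + \left(\left(2 - 140\right) + 31 + 2 \sqrt{\left(2 - 140\right)^{2} + 961}\right)} = \sqrt{28009 + \left(-138 + 31 + 2 \sqrt{\left(-138\right)^{2} + 961}\right)} = \sqrt{28009 + \left(-138 + 31 + 2 \sqrt{19044 + 961}\right)} = \sqrt{28009 + \left(-138 + 31 + 2 \sqrt{20005}\right)} = \sqrt{28009 - \left(107 - 2 \sqrt{20005}\right)} = \sqrt{27902 + 2 \sqrt{20005}}$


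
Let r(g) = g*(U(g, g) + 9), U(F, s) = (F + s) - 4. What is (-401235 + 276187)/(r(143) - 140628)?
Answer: 17864/14145 ≈ 1.2629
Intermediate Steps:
U(F, s) = -4 + F + s
r(g) = g*(5 + 2*g) (r(g) = g*((-4 + g + g) + 9) = g*((-4 + 2*g) + 9) = g*(5 + 2*g))
(-401235 + 276187)/(r(143) - 140628) = (-401235 + 276187)/(143*(5 + 2*143) - 140628) = -125048/(143*(5 + 286) - 140628) = -125048/(143*291 - 140628) = -125048/(41613 - 140628) = -125048/(-99015) = -125048*(-1/99015) = 17864/14145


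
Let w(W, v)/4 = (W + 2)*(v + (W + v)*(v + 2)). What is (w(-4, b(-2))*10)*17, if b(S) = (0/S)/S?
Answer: 10880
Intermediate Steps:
b(S) = 0 (b(S) = 0/S = 0)
w(W, v) = 4*(2 + W)*(v + (2 + v)*(W + v)) (w(W, v) = 4*((W + 2)*(v + (W + v)*(v + 2))) = 4*((2 + W)*(v + (W + v)*(2 + v))) = 4*((2 + W)*(v + (2 + v)*(W + v))) = 4*(2 + W)*(v + (2 + v)*(W + v)))
(w(-4, b(-2))*10)*17 = ((8*(-4)**2 + 8*0**2 + 16*(-4) + 24*0 + 4*(-4)*0**2 + 4*0*(-4)**2 + 20*(-4)*0)*10)*17 = ((8*16 + 8*0 - 64 + 0 + 4*(-4)*0 + 4*0*16 + 0)*10)*17 = ((128 + 0 - 64 + 0 + 0 + 0 + 0)*10)*17 = (64*10)*17 = 640*17 = 10880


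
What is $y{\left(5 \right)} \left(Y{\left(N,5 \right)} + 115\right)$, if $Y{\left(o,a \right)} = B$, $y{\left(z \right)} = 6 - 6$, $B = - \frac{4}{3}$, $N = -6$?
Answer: $0$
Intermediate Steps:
$B = - \frac{4}{3}$ ($B = \left(-4\right) \frac{1}{3} = - \frac{4}{3} \approx -1.3333$)
$y{\left(z \right)} = 0$
$Y{\left(o,a \right)} = - \frac{4}{3}$
$y{\left(5 \right)} \left(Y{\left(N,5 \right)} + 115\right) = 0 \left(- \frac{4}{3} + 115\right) = 0 \cdot \frac{341}{3} = 0$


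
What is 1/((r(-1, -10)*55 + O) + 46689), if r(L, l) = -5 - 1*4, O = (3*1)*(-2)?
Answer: 1/46188 ≈ 2.1651e-5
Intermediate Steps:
O = -6 (O = 3*(-2) = -6)
r(L, l) = -9 (r(L, l) = -5 - 4 = -9)
1/((r(-1, -10)*55 + O) + 46689) = 1/((-9*55 - 6) + 46689) = 1/((-495 - 6) + 46689) = 1/(-501 + 46689) = 1/46188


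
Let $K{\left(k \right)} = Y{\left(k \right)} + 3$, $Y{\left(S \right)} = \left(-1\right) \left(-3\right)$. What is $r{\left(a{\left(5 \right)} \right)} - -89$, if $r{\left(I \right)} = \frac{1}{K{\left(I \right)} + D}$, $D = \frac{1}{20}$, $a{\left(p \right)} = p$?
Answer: $\frac{10789}{121} \approx 89.165$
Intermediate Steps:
$Y{\left(S \right)} = 3$
$K{\left(k \right)} = 6$ ($K{\left(k \right)} = 3 + 3 = 6$)
$D = \frac{1}{20} \approx 0.05$
$r{\left(I \right)} = \frac{20}{121}$ ($r{\left(I \right)} = \frac{1}{6 + \frac{1}{20}} = \frac{1}{\frac{121}{20}} = \frac{20}{121}$)
$r{\left(a{\left(5 \right)} \right)} - -89 = \frac{20}{121} - -89 = \frac{20}{121} + 89 = \frac{10789}{121}$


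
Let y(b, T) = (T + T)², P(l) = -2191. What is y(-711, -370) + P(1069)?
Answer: 545409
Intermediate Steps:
y(b, T) = 4*T² (y(b, T) = (2*T)² = 4*T²)
y(-711, -370) + P(1069) = 4*(-370)² - 2191 = 4*136900 - 2191 = 547600 - 2191 = 545409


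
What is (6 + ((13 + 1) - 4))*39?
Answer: 624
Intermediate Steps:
(6 + ((13 + 1) - 4))*39 = (6 + (14 - 4))*39 = (6 + 10)*39 = 16*39 = 624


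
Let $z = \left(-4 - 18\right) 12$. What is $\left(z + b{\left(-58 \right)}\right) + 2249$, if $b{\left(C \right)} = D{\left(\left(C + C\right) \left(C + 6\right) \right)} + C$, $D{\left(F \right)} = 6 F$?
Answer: $38119$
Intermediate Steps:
$z = -264$ ($z = \left(-22\right) 12 = -264$)
$b{\left(C \right)} = C + 12 C \left(6 + C\right)$ ($b{\left(C \right)} = 6 \left(C + C\right) \left(C + 6\right) + C = 6 \cdot 2 C \left(6 + C\right) + C = 12 C \left(6 + C\right) + C = C + 12 C \left(6 + C\right)$)
$\left(z + b{\left(-58 \right)}\right) + 2249 = \left(-264 - 58 \left(73 + 12 \left(-58\right)\right)\right) + 2249 = \left(-264 - 58 \left(73 - 696\right)\right) + 2249 = \left(-264 - -36134\right) + 2249 = \left(-264 + 36134\right) + 2249 = 35870 + 2249 = 38119$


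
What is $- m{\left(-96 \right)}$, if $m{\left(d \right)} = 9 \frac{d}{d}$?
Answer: $-9$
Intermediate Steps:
$m{\left(d \right)} = 9$ ($m{\left(d \right)} = 9 \cdot 1 = 9$)
$- m{\left(-96 \right)} = \left(-1\right) 9 = -9$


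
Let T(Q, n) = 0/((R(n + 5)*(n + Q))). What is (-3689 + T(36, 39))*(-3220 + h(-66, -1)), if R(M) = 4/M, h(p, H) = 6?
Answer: 11856446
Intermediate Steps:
T(Q, n) = 0 (T(Q, n) = 0/(((4/(n + 5))*(n + Q))) = 0/(((4/(5 + n))*(Q + n))) = 0/((4*(Q + n)/(5 + n))) = 0*((5 + n)/(4*(Q + n))) = 0)
(-3689 + T(36, 39))*(-3220 + h(-66, -1)) = (-3689 + 0)*(-3220 + 6) = -3689*(-3214) = 11856446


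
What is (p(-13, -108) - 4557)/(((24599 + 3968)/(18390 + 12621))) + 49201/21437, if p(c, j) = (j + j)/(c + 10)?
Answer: -2980145364428/612390779 ≈ -4866.4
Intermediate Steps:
p(c, j) = 2*j/(10 + c) (p(c, j) = (2*j)/(10 + c) = 2*j/(10 + c))
(p(-13, -108) - 4557)/(((24599 + 3968)/(18390 + 12621))) + 49201/21437 = (2*(-108)/(10 - 13) - 4557)/(((24599 + 3968)/(18390 + 12621))) + 49201/21437 = (2*(-108)/(-3) - 4557)/((28567/31011)) + 49201*(1/21437) = (2*(-108)*(-⅓) - 4557)/((28567*(1/31011))) + 49201/21437 = (72 - 4557)/(28567/31011) + 49201/21437 = -4485*31011/28567 + 49201/21437 = -139084335/28567 + 49201/21437 = -2980145364428/612390779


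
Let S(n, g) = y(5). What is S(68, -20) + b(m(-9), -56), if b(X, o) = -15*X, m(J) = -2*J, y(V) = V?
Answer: -265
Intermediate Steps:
S(n, g) = 5
S(68, -20) + b(m(-9), -56) = 5 - (-30)*(-9) = 5 - 15*18 = 5 - 270 = -265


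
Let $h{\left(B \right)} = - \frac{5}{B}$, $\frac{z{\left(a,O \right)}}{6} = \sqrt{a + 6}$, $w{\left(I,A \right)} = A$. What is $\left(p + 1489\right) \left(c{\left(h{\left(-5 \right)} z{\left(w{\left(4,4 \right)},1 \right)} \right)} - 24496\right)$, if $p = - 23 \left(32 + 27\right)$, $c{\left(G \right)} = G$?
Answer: $-3233472 + 792 \sqrt{10} \approx -3.231 \cdot 10^{6}$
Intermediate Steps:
$z{\left(a,O \right)} = 6 \sqrt{6 + a}$ ($z{\left(a,O \right)} = 6 \sqrt{a + 6} = 6 \sqrt{6 + a}$)
$p = -1357$ ($p = \left(-23\right) 59 = -1357$)
$\left(p + 1489\right) \left(c{\left(h{\left(-5 \right)} z{\left(w{\left(4,4 \right)},1 \right)} \right)} - 24496\right) = \left(-1357 + 1489\right) \left(- \frac{5}{-5} \cdot 6 \sqrt{6 + 4} - 24496\right) = 132 \left(\left(-5\right) \left(- \frac{1}{5}\right) 6 \sqrt{10} - 24496\right) = 132 \left(1 \cdot 6 \sqrt{10} - 24496\right) = 132 \left(6 \sqrt{10} - 24496\right) = 132 \left(-24496 + 6 \sqrt{10}\right) = -3233472 + 792 \sqrt{10}$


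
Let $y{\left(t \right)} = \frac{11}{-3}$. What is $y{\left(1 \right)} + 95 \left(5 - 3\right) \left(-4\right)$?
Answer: $- \frac{2291}{3} \approx -763.67$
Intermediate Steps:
$y{\left(t \right)} = - \frac{11}{3}$ ($y{\left(t \right)} = 11 \left(- \frac{1}{3}\right) = - \frac{11}{3}$)
$y{\left(1 \right)} + 95 \left(5 - 3\right) \left(-4\right) = - \frac{11}{3} + 95 \left(5 - 3\right) \left(-4\right) = - \frac{11}{3} + 95 \cdot 2 \left(-4\right) = - \frac{11}{3} + 95 \left(-8\right) = - \frac{11}{3} - 760 = - \frac{2291}{3}$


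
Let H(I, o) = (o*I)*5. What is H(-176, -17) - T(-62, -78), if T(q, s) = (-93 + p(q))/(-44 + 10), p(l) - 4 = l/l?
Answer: 254276/17 ≈ 14957.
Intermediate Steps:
p(l) = 5 (p(l) = 4 + l/l = 4 + 1 = 5)
T(q, s) = 44/17 (T(q, s) = (-93 + 5)/(-44 + 10) = -88/(-34) = -88*(-1/34) = 44/17)
H(I, o) = 5*I*o (H(I, o) = (I*o)*5 = 5*I*o)
H(-176, -17) - T(-62, -78) = 5*(-176)*(-17) - 1*44/17 = 14960 - 44/17 = 254276/17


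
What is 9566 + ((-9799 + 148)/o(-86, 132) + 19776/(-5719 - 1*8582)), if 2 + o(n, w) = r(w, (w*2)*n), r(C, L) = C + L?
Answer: 1029296926537/107610258 ≈ 9565.0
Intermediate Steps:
o(n, w) = -2 + w + 2*n*w (o(n, w) = -2 + (w + (w*2)*n) = -2 + (w + (2*w)*n) = -2 + (w + 2*n*w) = -2 + w + 2*n*w)
9566 + ((-9799 + 148)/o(-86, 132) + 19776/(-5719 - 1*8582)) = 9566 + ((-9799 + 148)/(-2 + 132 + 2*(-86)*132) + 19776/(-5719 - 1*8582)) = 9566 + (-9651/(-2 + 132 - 22704) + 19776/(-5719 - 8582)) = 9566 + (-9651/(-22574) + 19776/(-14301)) = 9566 + (-9651*(-1/22574) + 19776*(-1/14301)) = 9566 + (9651/22574 - 6592/4767) = 9566 - 102801491/107610258 = 1029296926537/107610258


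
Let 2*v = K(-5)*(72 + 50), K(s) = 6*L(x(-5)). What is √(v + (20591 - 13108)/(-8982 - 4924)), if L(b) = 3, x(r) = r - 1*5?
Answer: √212223707330/13906 ≈ 33.128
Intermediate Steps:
x(r) = -5 + r (x(r) = r - 5 = -5 + r)
K(s) = 18 (K(s) = 6*3 = 18)
v = 1098 (v = (18*(72 + 50))/2 = (18*122)/2 = (½)*2196 = 1098)
√(v + (20591 - 13108)/(-8982 - 4924)) = √(1098 + (20591 - 13108)/(-8982 - 4924)) = √(1098 + 7483/(-13906)) = √(1098 + 7483*(-1/13906)) = √(1098 - 7483/13906) = √(15261305/13906) = √212223707330/13906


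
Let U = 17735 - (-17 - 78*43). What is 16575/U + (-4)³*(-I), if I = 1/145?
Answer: 3754159/3060370 ≈ 1.2267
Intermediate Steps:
I = 1/145 ≈ 0.0068966
U = 21106 (U = 17735 - (-17 - 3354) = 17735 - 1*(-3371) = 17735 + 3371 = 21106)
16575/U + (-4)³*(-I) = 16575/21106 + (-4)³*(-1*1/145) = 16575*(1/21106) - 64*(-1/145) = 16575/21106 + 64/145 = 3754159/3060370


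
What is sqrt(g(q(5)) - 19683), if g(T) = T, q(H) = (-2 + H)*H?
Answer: 2*I*sqrt(4917) ≈ 140.24*I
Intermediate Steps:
q(H) = H*(-2 + H)
sqrt(g(q(5)) - 19683) = sqrt(5*(-2 + 5) - 19683) = sqrt(5*3 - 19683) = sqrt(15 - 19683) = sqrt(-19668) = 2*I*sqrt(4917)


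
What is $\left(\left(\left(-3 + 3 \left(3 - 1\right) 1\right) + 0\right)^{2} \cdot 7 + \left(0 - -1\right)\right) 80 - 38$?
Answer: $5082$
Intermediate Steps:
$\left(\left(\left(-3 + 3 \left(3 - 1\right) 1\right) + 0\right)^{2} \cdot 7 + \left(0 - -1\right)\right) 80 - 38 = \left(\left(\left(-3 + 3 \cdot 2 \cdot 1\right) + 0\right)^{2} \cdot 7 + \left(0 + 1\right)\right) 80 - 38 = \left(\left(\left(-3 + 6 \cdot 1\right) + 0\right)^{2} \cdot 7 + 1\right) 80 - 38 = \left(\left(\left(-3 + 6\right) + 0\right)^{2} \cdot 7 + 1\right) 80 - 38 = \left(\left(3 + 0\right)^{2} \cdot 7 + 1\right) 80 - 38 = \left(3^{2} \cdot 7 + 1\right) 80 - 38 = \left(9 \cdot 7 + 1\right) 80 - 38 = \left(63 + 1\right) 80 - 38 = 64 \cdot 80 - 38 = 5120 - 38 = 5082$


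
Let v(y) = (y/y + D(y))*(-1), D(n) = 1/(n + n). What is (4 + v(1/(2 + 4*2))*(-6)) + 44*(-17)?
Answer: -708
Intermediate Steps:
D(n) = 1/(2*n)
v(y) = -1 - 1/(2*y) (v(y) = (y/y + 1/(2*y))*(-1) = (1 + 1/(2*y))*(-1) = -1 - 1/(2*y))
(4 + v(1/(2 + 4*2))*(-6)) + 44*(-17) = (4 + ((-½ - 1/(2 + 4*2))/(1/(2 + 4*2)))*(-6)) + 44*(-17) = (4 + ((-½ - 1/(2 + 8))/(1/(2 + 8)))*(-6)) - 748 = (4 + ((-½ - 1/10)/(1/10))*(-6)) - 748 = (4 + ((-½ - 1*⅒)/(⅒))*(-6)) - 748 = (4 + (10*(-½ - ⅒))*(-6)) - 748 = (4 + (10*(-⅗))*(-6)) - 748 = (4 - 6*(-6)) - 748 = (4 + 36) - 748 = 40 - 748 = -708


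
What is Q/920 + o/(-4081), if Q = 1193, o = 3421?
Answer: 156483/341320 ≈ 0.45846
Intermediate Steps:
Q/920 + o/(-4081) = 1193/920 + 3421/(-4081) = 1193*(1/920) + 3421*(-1/4081) = 1193/920 - 311/371 = 156483/341320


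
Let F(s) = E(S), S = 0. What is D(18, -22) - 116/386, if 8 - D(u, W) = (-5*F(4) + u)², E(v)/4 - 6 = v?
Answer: -2006486/193 ≈ -10396.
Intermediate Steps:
E(v) = 24 + 4*v
F(s) = 24 (F(s) = 24 + 4*0 = 24 + 0 = 24)
D(u, W) = 8 - (-120 + u)² (D(u, W) = 8 - (-5*24 + u)² = 8 - (-120 + u)²)
D(18, -22) - 116/386 = (8 - (-120 + 18)²) - 116/386 = (8 - 1*(-102)²) - 116*1/386 = (8 - 1*10404) - 58/193 = (8 - 10404) - 58/193 = -10396 - 58/193 = -2006486/193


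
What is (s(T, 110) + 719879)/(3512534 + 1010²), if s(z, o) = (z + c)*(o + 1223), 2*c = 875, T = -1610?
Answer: -1686127/9065268 ≈ -0.18600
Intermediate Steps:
c = 875/2 (c = (½)*875 = 875/2 ≈ 437.50)
s(z, o) = (1223 + o)*(875/2 + z) (s(z, o) = (z + 875/2)*(o + 1223) = (875/2 + z)*(1223 + o) = (1223 + o)*(875/2 + z))
(s(T, 110) + 719879)/(3512534 + 1010²) = ((1070125/2 + 1223*(-1610) + (875/2)*110 + 110*(-1610)) + 719879)/(3512534 + 1010²) = ((1070125/2 - 1969030 + 48125 - 177100) + 719879)/(3512534 + 1020100) = (-3125885/2 + 719879)/4532634 = -1686127/2*1/4532634 = -1686127/9065268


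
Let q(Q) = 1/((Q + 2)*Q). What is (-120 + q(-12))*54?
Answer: -129591/20 ≈ -6479.5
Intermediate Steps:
q(Q) = 1/(Q*(2 + Q)) (q(Q) = 1/((2 + Q)*Q) = 1/(Q*(2 + Q)))
(-120 + q(-12))*54 = (-120 + 1/((-12)*(2 - 12)))*54 = (-120 - 1/12/(-10))*54 = (-120 - 1/12*(-⅒))*54 = (-120 + 1/120)*54 = -14399/120*54 = -129591/20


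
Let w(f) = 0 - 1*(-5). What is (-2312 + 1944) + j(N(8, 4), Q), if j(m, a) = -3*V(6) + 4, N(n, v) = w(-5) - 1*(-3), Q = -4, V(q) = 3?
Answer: -373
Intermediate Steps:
w(f) = 5 (w(f) = 0 + 5 = 5)
N(n, v) = 8 (N(n, v) = 5 - 1*(-3) = 5 + 3 = 8)
j(m, a) = -5 (j(m, a) = -3*3 + 4 = -9 + 4 = -5)
(-2312 + 1944) + j(N(8, 4), Q) = (-2312 + 1944) - 5 = -368 - 5 = -373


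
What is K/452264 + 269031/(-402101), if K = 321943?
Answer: 1111509437/25979400952 ≈ 0.042784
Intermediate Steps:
K/452264 + 269031/(-402101) = 321943/452264 + 269031/(-402101) = 321943*(1/452264) + 269031*(-1/402101) = 321943/452264 - 38433/57443 = 1111509437/25979400952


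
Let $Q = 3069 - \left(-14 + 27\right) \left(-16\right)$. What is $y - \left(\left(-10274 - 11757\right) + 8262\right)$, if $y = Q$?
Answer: $17046$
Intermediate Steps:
$Q = 3277$ ($Q = 3069 - 13 \left(-16\right) = 3069 - -208 = 3069 + 208 = 3277$)
$y = 3277$
$y - \left(\left(-10274 - 11757\right) + 8262\right) = 3277 - \left(\left(-10274 - 11757\right) + 8262\right) = 3277 - \left(-22031 + 8262\right) = 3277 - -13769 = 3277 + 13769 = 17046$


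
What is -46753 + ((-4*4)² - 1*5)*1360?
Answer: 294607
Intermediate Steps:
-46753 + ((-4*4)² - 1*5)*1360 = -46753 + ((-16)² - 5)*1360 = -46753 + (256 - 5)*1360 = -46753 + 251*1360 = -46753 + 341360 = 294607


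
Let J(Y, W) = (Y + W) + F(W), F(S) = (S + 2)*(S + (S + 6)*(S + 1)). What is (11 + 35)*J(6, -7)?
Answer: 184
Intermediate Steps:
F(S) = (2 + S)*(S + (1 + S)*(6 + S)) (F(S) = (2 + S)*(S + (6 + S)*(1 + S)) = (2 + S)*(S + (1 + S)*(6 + S)))
J(Y, W) = 12 + Y + W³ + 10*W² + 23*W (J(Y, W) = (Y + W) + (12 + W³ + 10*W² + 22*W) = (W + Y) + (12 + W³ + 10*W² + 22*W) = 12 + Y + W³ + 10*W² + 23*W)
(11 + 35)*J(6, -7) = (11 + 35)*(12 + 6 + (-7)³ + 10*(-7)² + 23*(-7)) = 46*(12 + 6 - 343 + 10*49 - 161) = 46*(12 + 6 - 343 + 490 - 161) = 46*4 = 184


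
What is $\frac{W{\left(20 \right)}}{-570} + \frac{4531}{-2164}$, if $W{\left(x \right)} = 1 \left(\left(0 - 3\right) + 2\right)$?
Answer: $- \frac{1290253}{616740} \approx -2.0921$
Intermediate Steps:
$W{\left(x \right)} = -1$ ($W{\left(x \right)} = 1 \left(-3 + 2\right) = 1 \left(-1\right) = -1$)
$\frac{W{\left(20 \right)}}{-570} + \frac{4531}{-2164} = - \frac{1}{-570} + \frac{4531}{-2164} = \left(-1\right) \left(- \frac{1}{570}\right) + 4531 \left(- \frac{1}{2164}\right) = \frac{1}{570} - \frac{4531}{2164} = - \frac{1290253}{616740}$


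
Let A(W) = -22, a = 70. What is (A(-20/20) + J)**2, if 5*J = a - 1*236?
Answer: 76176/25 ≈ 3047.0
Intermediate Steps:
J = -166/5 (J = (70 - 1*236)/5 = (70 - 236)/5 = (1/5)*(-166) = -166/5 ≈ -33.200)
(A(-20/20) + J)**2 = (-22 - 166/5)**2 = (-276/5)**2 = 76176/25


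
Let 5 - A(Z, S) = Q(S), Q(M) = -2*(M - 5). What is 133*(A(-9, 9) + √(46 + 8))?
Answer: 1729 + 399*√6 ≈ 2706.3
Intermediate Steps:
Q(M) = 10 - 2*M (Q(M) = -2*(-5 + M) = 10 - 2*M)
A(Z, S) = -5 + 2*S (A(Z, S) = 5 - (10 - 2*S) = 5 + (-10 + 2*S) = -5 + 2*S)
133*(A(-9, 9) + √(46 + 8)) = 133*((-5 + 2*9) + √(46 + 8)) = 133*((-5 + 18) + √54) = 133*(13 + 3*√6) = 1729 + 399*√6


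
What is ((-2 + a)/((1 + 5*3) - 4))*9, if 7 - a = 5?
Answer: 0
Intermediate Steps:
a = 2 (a = 7 - 1*5 = 7 - 5 = 2)
((-2 + a)/((1 + 5*3) - 4))*9 = ((-2 + 2)/((1 + 5*3) - 4))*9 = (0/((1 + 15) - 4))*9 = (0/(16 - 4))*9 = (0/12)*9 = (0*(1/12))*9 = 0*9 = 0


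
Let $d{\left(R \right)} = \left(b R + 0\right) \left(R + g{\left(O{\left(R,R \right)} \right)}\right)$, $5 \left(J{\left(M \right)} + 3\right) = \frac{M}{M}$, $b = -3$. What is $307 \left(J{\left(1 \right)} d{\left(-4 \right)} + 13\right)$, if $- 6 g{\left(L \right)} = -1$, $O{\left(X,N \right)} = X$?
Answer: $\frac{217663}{5} \approx 43533.0$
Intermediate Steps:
$J{\left(M \right)} = - \frac{14}{5}$ ($J{\left(M \right)} = -3 + \frac{M \frac{1}{M}}{5} = -3 + \frac{1}{5} \cdot 1 = -3 + \frac{1}{5} = - \frac{14}{5}$)
$g{\left(L \right)} = \frac{1}{6}$ ($g{\left(L \right)} = \left(- \frac{1}{6}\right) \left(-1\right) = \frac{1}{6}$)
$d{\left(R \right)} = - 3 R \left(\frac{1}{6} + R\right)$ ($d{\left(R \right)} = \left(- 3 R + 0\right) \left(R + \frac{1}{6}\right) = - 3 R \left(\frac{1}{6} + R\right)$)
$307 \left(J{\left(1 \right)} d{\left(-4 \right)} + 13\right) = 307 \left(- \frac{14 \left(\left(- \frac{1}{2}\right) \left(-4\right) \left(1 + 6 \left(-4\right)\right)\right)}{5} + 13\right) = 307 \left(- \frac{14 \left(\left(- \frac{1}{2}\right) \left(-4\right) \left(1 - 24\right)\right)}{5} + 13\right) = 307 \left(- \frac{14 \left(\left(- \frac{1}{2}\right) \left(-4\right) \left(-23\right)\right)}{5} + 13\right) = 307 \left(\left(- \frac{14}{5}\right) \left(-46\right) + 13\right) = 307 \left(\frac{644}{5} + 13\right) = 307 \cdot \frac{709}{5} = \frac{217663}{5}$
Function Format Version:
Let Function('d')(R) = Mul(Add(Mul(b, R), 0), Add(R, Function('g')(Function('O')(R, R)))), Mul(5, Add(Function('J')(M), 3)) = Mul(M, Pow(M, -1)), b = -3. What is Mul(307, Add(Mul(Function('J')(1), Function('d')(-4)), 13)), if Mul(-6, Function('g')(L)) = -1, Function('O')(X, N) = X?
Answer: Rational(217663, 5) ≈ 43533.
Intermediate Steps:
Function('J')(M) = Rational(-14, 5) (Function('J')(M) = Add(-3, Mul(Rational(1, 5), Mul(M, Pow(M, -1)))) = Add(-3, Mul(Rational(1, 5), 1)) = Add(-3, Rational(1, 5)) = Rational(-14, 5))
Function('g')(L) = Rational(1, 6) (Function('g')(L) = Mul(Rational(-1, 6), -1) = Rational(1, 6))
Function('d')(R) = Mul(-3, R, Add(Rational(1, 6), R)) (Function('d')(R) = Mul(Add(Mul(-3, R), 0), Add(R, Rational(1, 6))) = Mul(Mul(-3, R), Add(Rational(1, 6), R)) = Mul(-3, R, Add(Rational(1, 6), R)))
Mul(307, Add(Mul(Function('J')(1), Function('d')(-4)), 13)) = Mul(307, Add(Mul(Rational(-14, 5), Mul(Rational(-1, 2), -4, Add(1, Mul(6, -4)))), 13)) = Mul(307, Add(Mul(Rational(-14, 5), Mul(Rational(-1, 2), -4, Add(1, -24))), 13)) = Mul(307, Add(Mul(Rational(-14, 5), Mul(Rational(-1, 2), -4, -23)), 13)) = Mul(307, Add(Mul(Rational(-14, 5), -46), 13)) = Mul(307, Add(Rational(644, 5), 13)) = Mul(307, Rational(709, 5)) = Rational(217663, 5)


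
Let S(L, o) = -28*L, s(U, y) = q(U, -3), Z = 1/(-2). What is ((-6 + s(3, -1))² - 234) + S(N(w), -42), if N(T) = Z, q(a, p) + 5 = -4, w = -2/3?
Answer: 5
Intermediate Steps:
w = -⅔ (w = -2*⅓ = -⅔ ≈ -0.66667)
Z = -½ ≈ -0.50000
q(a, p) = -9 (q(a, p) = -5 - 4 = -9)
s(U, y) = -9
N(T) = -½
((-6 + s(3, -1))² - 234) + S(N(w), -42) = ((-6 - 9)² - 234) - 28*(-½) = ((-15)² - 234) + 14 = (225 - 234) + 14 = -9 + 14 = 5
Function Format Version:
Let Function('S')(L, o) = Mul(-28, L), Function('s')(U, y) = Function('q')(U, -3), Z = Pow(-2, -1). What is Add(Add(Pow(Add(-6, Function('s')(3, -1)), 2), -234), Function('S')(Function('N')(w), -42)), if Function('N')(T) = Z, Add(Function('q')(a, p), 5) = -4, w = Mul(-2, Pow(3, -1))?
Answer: 5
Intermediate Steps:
w = Rational(-2, 3) (w = Mul(-2, Rational(1, 3)) = Rational(-2, 3) ≈ -0.66667)
Z = Rational(-1, 2) ≈ -0.50000
Function('q')(a, p) = -9 (Function('q')(a, p) = Add(-5, -4) = -9)
Function('s')(U, y) = -9
Function('N')(T) = Rational(-1, 2)
Add(Add(Pow(Add(-6, Function('s')(3, -1)), 2), -234), Function('S')(Function('N')(w), -42)) = Add(Add(Pow(Add(-6, -9), 2), -234), Mul(-28, Rational(-1, 2))) = Add(Add(Pow(-15, 2), -234), 14) = Add(Add(225, -234), 14) = Add(-9, 14) = 5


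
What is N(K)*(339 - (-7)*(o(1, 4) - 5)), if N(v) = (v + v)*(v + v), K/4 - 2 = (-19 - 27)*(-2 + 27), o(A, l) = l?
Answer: 28002824192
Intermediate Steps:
K = -4592 (K = 8 + 4*((-19 - 27)*(-2 + 27)) = 8 + 4*(-46*25) = 8 + 4*(-1150) = 8 - 4600 = -4592)
N(v) = 4*v² (N(v) = (2*v)*(2*v) = 4*v²)
N(K)*(339 - (-7)*(o(1, 4) - 5)) = (4*(-4592)²)*(339 - (-7)*(4 - 5)) = (4*21086464)*(339 - (-7)*(-1)) = 84345856*(339 - 1*7) = 84345856*(339 - 7) = 84345856*332 = 28002824192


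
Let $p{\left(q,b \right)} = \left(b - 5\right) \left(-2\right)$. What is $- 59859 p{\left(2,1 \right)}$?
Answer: $-478872$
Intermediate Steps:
$p{\left(q,b \right)} = 10 - 2 b$ ($p{\left(q,b \right)} = \left(-5 + b\right) \left(-2\right) = 10 - 2 b$)
$- 59859 p{\left(2,1 \right)} = - 59859 \left(10 - 2\right) = \left(-59859\right) 8 = -478872$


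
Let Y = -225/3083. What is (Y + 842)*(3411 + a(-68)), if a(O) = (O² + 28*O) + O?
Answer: 15737492643/3083 ≈ 5.1046e+6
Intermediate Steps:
Y = -225/3083 (Y = -225*1/3083 = -225/3083 ≈ -0.072981)
a(O) = O² + 29*O
(Y + 842)*(3411 + a(-68)) = (-225/3083 + 842)*(3411 - 68*(29 - 68)) = 2595661*(3411 - 68*(-39))/3083 = 2595661*(3411 + 2652)/3083 = (2595661/3083)*6063 = 15737492643/3083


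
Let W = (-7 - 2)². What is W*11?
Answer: 891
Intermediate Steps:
W = 81 (W = (-9)² = 81)
W*11 = 81*11 = 891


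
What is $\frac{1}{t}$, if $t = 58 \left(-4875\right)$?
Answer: $- \frac{1}{282750} \approx -3.5367 \cdot 10^{-6}$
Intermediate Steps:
$t = -282750$
$\frac{1}{t} = \frac{1}{-282750} = - \frac{1}{282750}$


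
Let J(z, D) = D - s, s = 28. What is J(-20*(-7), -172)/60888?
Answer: -25/7611 ≈ -0.0032847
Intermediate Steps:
J(z, D) = -28 + D (J(z, D) = D - 1*28 = D - 28 = -28 + D)
J(-20*(-7), -172)/60888 = (-28 - 172)/60888 = -200*1/60888 = -25/7611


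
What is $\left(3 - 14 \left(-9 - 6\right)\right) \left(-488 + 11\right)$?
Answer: $-101601$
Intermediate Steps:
$\left(3 - 14 \left(-9 - 6\right)\right) \left(-488 + 11\right) = \left(3 - 14 \left(-9 - 6\right)\right) \left(-477\right) = \left(3 - -210\right) \left(-477\right) = \left(3 + 210\right) \left(-477\right) = 213 \left(-477\right) = -101601$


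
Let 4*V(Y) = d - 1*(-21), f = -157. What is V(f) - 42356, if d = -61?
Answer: -42366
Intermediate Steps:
V(Y) = -10 (V(Y) = (-61 - 1*(-21))/4 = (-61 + 21)/4 = (1/4)*(-40) = -10)
V(f) - 42356 = -10 - 42356 = -42366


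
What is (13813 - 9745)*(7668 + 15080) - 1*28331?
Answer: 92510533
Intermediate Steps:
(13813 - 9745)*(7668 + 15080) - 1*28331 = 4068*22748 - 28331 = 92538864 - 28331 = 92510533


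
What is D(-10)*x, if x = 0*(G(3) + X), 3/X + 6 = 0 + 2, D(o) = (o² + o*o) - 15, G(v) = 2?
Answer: 0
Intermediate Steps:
D(o) = -15 + 2*o² (D(o) = (o² + o²) - 15 = 2*o² - 15 = -15 + 2*o²)
X = -¾ (X = 3/(-6 + (0 + 2)) = 3/(-6 + 2) = 3/(-4) = 3*(-¼) = -¾ ≈ -0.75000)
x = 0 (x = 0*(2 - ¾) = 0*(5/4) = 0)
D(-10)*x = (-15 + 2*(-10)²)*0 = (-15 + 2*100)*0 = (-15 + 200)*0 = 185*0 = 0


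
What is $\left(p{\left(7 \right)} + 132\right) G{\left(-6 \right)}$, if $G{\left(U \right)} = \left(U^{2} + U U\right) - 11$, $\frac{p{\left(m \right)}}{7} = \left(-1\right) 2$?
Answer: $7198$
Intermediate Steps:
$p{\left(m \right)} = -14$ ($p{\left(m \right)} = 7 \left(\left(-1\right) 2\right) = 7 \left(-2\right) = -14$)
$G{\left(U \right)} = -11 + 2 U^{2}$ ($G{\left(U \right)} = \left(U^{2} + U^{2}\right) - 11 = 2 U^{2} - 11 = -11 + 2 U^{2}$)
$\left(p{\left(7 \right)} + 132\right) G{\left(-6 \right)} = \left(-14 + 132\right) \left(-11 + 2 \left(-6\right)^{2}\right) = 118 \left(-11 + 2 \cdot 36\right) = 118 \left(-11 + 72\right) = 118 \cdot 61 = 7198$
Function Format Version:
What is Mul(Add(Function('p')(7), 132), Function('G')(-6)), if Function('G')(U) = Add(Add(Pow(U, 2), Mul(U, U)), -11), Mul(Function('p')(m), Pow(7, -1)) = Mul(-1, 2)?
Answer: 7198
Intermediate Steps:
Function('p')(m) = -14 (Function('p')(m) = Mul(7, Mul(-1, 2)) = Mul(7, -2) = -14)
Function('G')(U) = Add(-11, Mul(2, Pow(U, 2))) (Function('G')(U) = Add(Add(Pow(U, 2), Pow(U, 2)), -11) = Add(Mul(2, Pow(U, 2)), -11) = Add(-11, Mul(2, Pow(U, 2))))
Mul(Add(Function('p')(7), 132), Function('G')(-6)) = Mul(Add(-14, 132), Add(-11, Mul(2, Pow(-6, 2)))) = Mul(118, Add(-11, Mul(2, 36))) = Mul(118, Add(-11, 72)) = Mul(118, 61) = 7198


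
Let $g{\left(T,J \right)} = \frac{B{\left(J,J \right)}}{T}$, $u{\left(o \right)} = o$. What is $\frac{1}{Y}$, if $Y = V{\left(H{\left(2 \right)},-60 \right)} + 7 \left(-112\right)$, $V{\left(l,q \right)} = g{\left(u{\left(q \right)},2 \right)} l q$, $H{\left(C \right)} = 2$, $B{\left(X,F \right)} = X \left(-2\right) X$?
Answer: $- \frac{1}{800} \approx -0.00125$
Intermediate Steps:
$B{\left(X,F \right)} = - 2 X^{2}$ ($B{\left(X,F \right)} = - 2 X X = - 2 X^{2}$)
$g{\left(T,J \right)} = - \frac{2 J^{2}}{T}$ ($g{\left(T,J \right)} = \frac{\left(-2\right) J^{2}}{T} = - \frac{2 J^{2}}{T}$)
$V{\left(l,q \right)} = - 8 l$ ($V{\left(l,q \right)} = - \frac{2 \cdot 2^{2}}{q} l q = \left(-2\right) 4 \frac{1}{q} l q = - \frac{8}{q} l q = - \frac{8 l}{q} q = - 8 l$)
$Y = -800$ ($Y = \left(-8\right) 2 + 7 \left(-112\right) = -16 - 784 = -800$)
$\frac{1}{Y} = \frac{1}{-800} = - \frac{1}{800}$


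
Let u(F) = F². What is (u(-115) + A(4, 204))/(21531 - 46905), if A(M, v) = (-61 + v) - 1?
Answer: -13367/25374 ≈ -0.52680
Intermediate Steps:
A(M, v) = -62 + v
(u(-115) + A(4, 204))/(21531 - 46905) = ((-115)² + (-62 + 204))/(21531 - 46905) = (13225 + 142)/(-25374) = 13367*(-1/25374) = -13367/25374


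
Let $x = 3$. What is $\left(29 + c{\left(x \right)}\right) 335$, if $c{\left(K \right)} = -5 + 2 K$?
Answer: $10050$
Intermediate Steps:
$\left(29 + c{\left(x \right)}\right) 335 = \left(29 + \left(-5 + 2 \cdot 3\right)\right) 335 = \left(29 + \left(-5 + 6\right)\right) 335 = \left(29 + 1\right) 335 = 30 \cdot 335 = 10050$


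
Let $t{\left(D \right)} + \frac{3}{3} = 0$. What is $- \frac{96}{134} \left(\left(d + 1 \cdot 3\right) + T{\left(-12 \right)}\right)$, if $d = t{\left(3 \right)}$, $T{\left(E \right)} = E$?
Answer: $\frac{480}{67} \approx 7.1642$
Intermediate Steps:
$t{\left(D \right)} = -1$ ($t{\left(D \right)} = -1 + 0 = -1$)
$d = -1$
$- \frac{96}{134} \left(\left(d + 1 \cdot 3\right) + T{\left(-12 \right)}\right) = - \frac{96}{134} \left(\left(-1 + 1 \cdot 3\right) - 12\right) = \left(-96\right) \frac{1}{134} \left(\left(-1 + 3\right) - 12\right) = - \frac{48 \left(2 - 12\right)}{67} = \left(- \frac{48}{67}\right) \left(-10\right) = \frac{480}{67}$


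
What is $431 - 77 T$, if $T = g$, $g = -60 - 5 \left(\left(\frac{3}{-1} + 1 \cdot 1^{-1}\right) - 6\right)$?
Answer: $1971$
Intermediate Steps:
$g = -20$ ($g = -60 - 5 \left(\left(3 \left(-1\right) + 1 \cdot 1\right) - 6\right) = -60 - 5 \left(\left(-3 + 1\right) - 6\right) = -60 - 5 \left(-2 - 6\right) = -60 - -40 = -60 + 40 = -20$)
$T = -20$
$431 - 77 T = 431 - -1540 = 431 + 1540 = 1971$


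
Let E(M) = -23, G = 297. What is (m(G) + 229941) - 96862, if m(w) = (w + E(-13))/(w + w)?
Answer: 39524600/297 ≈ 1.3308e+5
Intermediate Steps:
m(w) = (-23 + w)/(2*w) (m(w) = (w - 23)/(w + w) = (-23 + w)/((2*w)) = (-23 + w)*(1/(2*w)) = (-23 + w)/(2*w))
(m(G) + 229941) - 96862 = ((½)*(-23 + 297)/297 + 229941) - 96862 = ((½)*(1/297)*274 + 229941) - 96862 = (137/297 + 229941) - 96862 = 68292614/297 - 96862 = 39524600/297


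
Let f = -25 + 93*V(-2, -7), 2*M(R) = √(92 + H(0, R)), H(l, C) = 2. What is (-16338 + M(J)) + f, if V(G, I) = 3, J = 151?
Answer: -16084 + √94/2 ≈ -16079.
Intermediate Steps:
M(R) = √94/2 (M(R) = √(92 + 2)/2 = √94/2)
f = 254 (f = -25 + 93*3 = -25 + 279 = 254)
(-16338 + M(J)) + f = (-16338 + √94/2) + 254 = -16084 + √94/2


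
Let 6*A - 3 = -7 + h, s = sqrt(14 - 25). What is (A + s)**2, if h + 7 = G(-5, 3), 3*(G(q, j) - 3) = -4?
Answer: (-14 + 9*I*sqrt(11))**2/81 ≈ -8.5802 - 10.318*I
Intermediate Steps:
G(q, j) = 5/3 (G(q, j) = 3 + (1/3)*(-4) = 3 - 4/3 = 5/3)
h = -16/3 (h = -7 + 5/3 = -16/3 ≈ -5.3333)
s = I*sqrt(11) (s = sqrt(-11) = I*sqrt(11) ≈ 3.3166*I)
A = -14/9 (A = 1/2 + (-7 - 16/3)/6 = 1/2 + (1/6)*(-37/3) = 1/2 - 37/18 = -14/9 ≈ -1.5556)
(A + s)**2 = (-14/9 + I*sqrt(11))**2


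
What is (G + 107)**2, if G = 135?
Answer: 58564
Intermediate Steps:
(G + 107)**2 = (135 + 107)**2 = 242**2 = 58564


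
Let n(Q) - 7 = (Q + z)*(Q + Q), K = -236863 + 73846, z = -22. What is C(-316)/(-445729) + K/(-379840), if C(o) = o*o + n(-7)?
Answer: 34575227433/169305703360 ≈ 0.20422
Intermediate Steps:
K = -163017
n(Q) = 7 + 2*Q*(-22 + Q) (n(Q) = 7 + (Q - 22)*(Q + Q) = 7 + (-22 + Q)*(2*Q) = 7 + 2*Q*(-22 + Q))
C(o) = 413 + o**2 (C(o) = o*o + (7 - 44*(-7) + 2*(-7)**2) = o**2 + (7 + 308 + 2*49) = o**2 + (7 + 308 + 98) = o**2 + 413 = 413 + o**2)
C(-316)/(-445729) + K/(-379840) = (413 + (-316)**2)/(-445729) - 163017/(-379840) = (413 + 99856)*(-1/445729) - 163017*(-1/379840) = 100269*(-1/445729) + 163017/379840 = -100269/445729 + 163017/379840 = 34575227433/169305703360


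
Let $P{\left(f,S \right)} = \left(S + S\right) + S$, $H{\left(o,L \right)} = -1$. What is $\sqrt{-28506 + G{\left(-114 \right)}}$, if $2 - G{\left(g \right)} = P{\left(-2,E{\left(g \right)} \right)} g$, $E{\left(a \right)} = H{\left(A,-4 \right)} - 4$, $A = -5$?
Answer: $i \sqrt{30214} \approx 173.82 i$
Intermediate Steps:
$E{\left(a \right)} = -5$ ($E{\left(a \right)} = -1 - 4 = -5$)
$P{\left(f,S \right)} = 3 S$ ($P{\left(f,S \right)} = 2 S + S = 3 S$)
$G{\left(g \right)} = 2 + 15 g$ ($G{\left(g \right)} = 2 - 3 \left(-5\right) g = 2 - - 15 g = 2 + 15 g$)
$\sqrt{-28506 + G{\left(-114 \right)}} = \sqrt{-28506 + \left(2 + 15 \left(-114\right)\right)} = \sqrt{-28506 + \left(2 - 1710\right)} = \sqrt{-28506 - 1708} = \sqrt{-30214} = i \sqrt{30214}$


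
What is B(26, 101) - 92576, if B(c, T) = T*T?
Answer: -82375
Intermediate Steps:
B(c, T) = T²
B(26, 101) - 92576 = 101² - 92576 = 10201 - 92576 = -82375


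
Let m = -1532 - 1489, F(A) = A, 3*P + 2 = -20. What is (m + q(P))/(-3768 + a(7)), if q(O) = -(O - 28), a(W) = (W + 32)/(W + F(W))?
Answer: 125398/158139 ≈ 0.79296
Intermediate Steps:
P = -22/3 (P = -2/3 + (1/3)*(-20) = -2/3 - 20/3 = -22/3 ≈ -7.3333)
a(W) = (32 + W)/(2*W) (a(W) = (W + 32)/(W + W) = (32 + W)/((2*W)) = (32 + W)*(1/(2*W)) = (32 + W)/(2*W))
m = -3021
q(O) = 28 - O (q(O) = -(-28 + O) = 28 - O)
(m + q(P))/(-3768 + a(7)) = (-3021 + (28 - 1*(-22/3)))/(-3768 + (1/2)*(32 + 7)/7) = (-3021 + (28 + 22/3))/(-3768 + (1/2)*(1/7)*39) = (-3021 + 106/3)/(-3768 + 39/14) = -8957/(3*(-52713/14)) = -8957/3*(-14/52713) = 125398/158139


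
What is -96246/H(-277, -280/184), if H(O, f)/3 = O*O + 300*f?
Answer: -737886/1754267 ≈ -0.42062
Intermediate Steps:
H(O, f) = 3*O**2 + 900*f (H(O, f) = 3*(O*O + 300*f) = 3*(O**2 + 300*f) = 3*O**2 + 900*f)
-96246/H(-277, -280/184) = -96246/(3*(-277)**2 + 900*(-280/184)) = -96246/(3*76729 + 900*(-280*1/184)) = -96246/(230187 + 900*(-35/23)) = -96246/(230187 - 31500/23) = -96246/5262801/23 = -96246*23/5262801 = -737886/1754267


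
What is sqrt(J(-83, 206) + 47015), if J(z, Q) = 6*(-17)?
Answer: sqrt(46913) ≈ 216.59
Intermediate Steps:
J(z, Q) = -102
sqrt(J(-83, 206) + 47015) = sqrt(-102 + 47015) = sqrt(46913)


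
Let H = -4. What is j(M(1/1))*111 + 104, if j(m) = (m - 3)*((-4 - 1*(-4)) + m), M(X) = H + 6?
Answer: -118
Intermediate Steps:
M(X) = 2 (M(X) = -4 + 6 = 2)
j(m) = m*(-3 + m) (j(m) = (-3 + m)*((-4 + 4) + m) = (-3 + m)*(0 + m) = (-3 + m)*m = m*(-3 + m))
j(M(1/1))*111 + 104 = (2*(-3 + 2))*111 + 104 = (2*(-1))*111 + 104 = -2*111 + 104 = -222 + 104 = -118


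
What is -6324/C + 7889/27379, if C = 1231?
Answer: -163433437/33703549 ≈ -4.8491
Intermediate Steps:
-6324/C + 7889/27379 = -6324/1231 + 7889/27379 = -163433437/33703549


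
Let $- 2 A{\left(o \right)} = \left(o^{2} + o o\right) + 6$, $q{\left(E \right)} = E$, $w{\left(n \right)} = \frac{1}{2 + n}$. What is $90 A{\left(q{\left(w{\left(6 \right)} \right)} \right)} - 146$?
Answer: $- \frac{13357}{32} \approx -417.41$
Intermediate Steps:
$A{\left(o \right)} = -3 - o^{2}$ ($A{\left(o \right)} = - \frac{\left(o^{2} + o o\right) + 6}{2} = - \frac{\left(o^{2} + o^{2}\right) + 6}{2} = - \frac{2 o^{2} + 6}{2} = - \frac{6 + 2 o^{2}}{2} = -3 - o^{2}$)
$90 A{\left(q{\left(w{\left(6 \right)} \right)} \right)} - 146 = 90 \left(-3 - \left(\frac{1}{2 + 6}\right)^{2}\right) - 146 = 90 \left(-3 - \left(\frac{1}{8}\right)^{2}\right) - 146 = 90 \left(-3 - \frac{1}{64}\right) - 146 = 90 \left(- \frac{193}{64}\right) - 146 = - \frac{8685}{32} - 146 = - \frac{13357}{32}$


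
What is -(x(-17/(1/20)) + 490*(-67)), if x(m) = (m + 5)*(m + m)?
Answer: -194970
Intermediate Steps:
x(m) = 2*m*(5 + m) (x(m) = (5 + m)*(2*m) = 2*m*(5 + m))
-(x(-17/(1/20)) + 490*(-67)) = -(2*(-17/(1/20))*(5 - 17/(1/20)) + 490*(-67)) = -(2*(-17/1/20)*(5 - 17/1/20) - 32830) = -(2*(-17*20)*(5 - 17*20) - 32830) = -(2*(-340)*(5 - 340) - 32830) = -(2*(-340)*(-335) - 32830) = -(227800 - 32830) = -1*194970 = -194970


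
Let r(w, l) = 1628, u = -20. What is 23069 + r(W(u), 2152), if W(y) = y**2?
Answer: 24697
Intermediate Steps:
23069 + r(W(u), 2152) = 23069 + 1628 = 24697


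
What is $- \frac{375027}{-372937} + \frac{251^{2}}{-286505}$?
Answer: $\frac{83951706698}{106848315185} \approx 0.78571$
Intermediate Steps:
$- \frac{375027}{-372937} + \frac{251^{2}}{-286505} = \left(-375027\right) \left(- \frac{1}{372937}\right) + 63001 \left(- \frac{1}{286505}\right) = \frac{375027}{372937} - \frac{63001}{286505} = \frac{83951706698}{106848315185}$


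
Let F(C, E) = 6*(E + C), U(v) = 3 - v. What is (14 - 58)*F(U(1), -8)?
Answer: 1584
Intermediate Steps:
F(C, E) = 6*C + 6*E (F(C, E) = 6*(C + E) = 6*C + 6*E)
(14 - 58)*F(U(1), -8) = (14 - 58)*(6*(3 - 1*1) + 6*(-8)) = -44*(6*(3 - 1) - 48) = -44*(6*2 - 48) = -44*(12 - 48) = -44*(-36) = 1584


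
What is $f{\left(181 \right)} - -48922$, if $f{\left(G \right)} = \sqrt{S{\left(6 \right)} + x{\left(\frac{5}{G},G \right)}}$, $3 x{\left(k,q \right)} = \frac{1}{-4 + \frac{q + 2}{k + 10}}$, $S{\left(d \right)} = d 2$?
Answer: $48922 + \frac{\sqrt{8042384343}}{25863} \approx 48926.0$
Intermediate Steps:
$S{\left(d \right)} = 2 d$
$x{\left(k,q \right)} = \frac{1}{3 \left(-4 + \frac{2 + q}{10 + k}\right)}$ ($x{\left(k,q \right)} = \frac{1}{3 \left(-4 + \frac{q + 2}{k + 10}\right)} = \frac{1}{3 \left(-4 + \frac{2 + q}{10 + k}\right)}$)
$f{\left(G \right)} = \sqrt{12 + \frac{10 + \frac{5}{G}}{3 \left(-38 + G - \frac{20}{G}\right)}}$ ($f{\left(G \right)} = \sqrt{2 \cdot 6 + \frac{10 + \frac{5}{G}}{3 \left(-38 + G - 4 \frac{5}{G}\right)}} = \sqrt{12 + \frac{10 + \frac{5}{G}}{3 \left(-38 + G - \frac{20}{G}\right)}}$)
$f{\left(181 \right)} - -48922 = \frac{\sqrt{3} \sqrt{\frac{715 - 1810 + 36 \cdot 181 \left(38 - 181\right)}{20 + 181 \left(38 - 181\right)}}}{3} - -48922 = \frac{\sqrt{3} \sqrt{\frac{715 - 1810 + 36 \cdot 181 \left(38 - 181\right)}{20 + 181 \left(38 - 181\right)}}}{3} + 48922 = \frac{\sqrt{3} \sqrt{\frac{715 - 1810 + 36 \cdot 181 \left(-143\right)}{20 + 181 \left(-143\right)}}}{3} + 48922 = \frac{\sqrt{3} \sqrt{\frac{715 - 1810 - 931788}{20 - 25883}}}{3} + 48922 = \frac{\sqrt{3} \sqrt{\frac{1}{-25863} \left(-932883\right)}}{3} + 48922 = \frac{\sqrt{3} \sqrt{\left(- \frac{1}{25863}\right) \left(-932883\right)}}{3} + 48922 = \frac{\sqrt{3} \sqrt{\frac{310961}{8621}}}{3} + 48922 = \frac{\sqrt{3} \frac{\sqrt{2680794781}}{8621}}{3} + 48922 = \frac{\sqrt{8042384343}}{25863} + 48922 = 48922 + \frac{\sqrt{8042384343}}{25863}$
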